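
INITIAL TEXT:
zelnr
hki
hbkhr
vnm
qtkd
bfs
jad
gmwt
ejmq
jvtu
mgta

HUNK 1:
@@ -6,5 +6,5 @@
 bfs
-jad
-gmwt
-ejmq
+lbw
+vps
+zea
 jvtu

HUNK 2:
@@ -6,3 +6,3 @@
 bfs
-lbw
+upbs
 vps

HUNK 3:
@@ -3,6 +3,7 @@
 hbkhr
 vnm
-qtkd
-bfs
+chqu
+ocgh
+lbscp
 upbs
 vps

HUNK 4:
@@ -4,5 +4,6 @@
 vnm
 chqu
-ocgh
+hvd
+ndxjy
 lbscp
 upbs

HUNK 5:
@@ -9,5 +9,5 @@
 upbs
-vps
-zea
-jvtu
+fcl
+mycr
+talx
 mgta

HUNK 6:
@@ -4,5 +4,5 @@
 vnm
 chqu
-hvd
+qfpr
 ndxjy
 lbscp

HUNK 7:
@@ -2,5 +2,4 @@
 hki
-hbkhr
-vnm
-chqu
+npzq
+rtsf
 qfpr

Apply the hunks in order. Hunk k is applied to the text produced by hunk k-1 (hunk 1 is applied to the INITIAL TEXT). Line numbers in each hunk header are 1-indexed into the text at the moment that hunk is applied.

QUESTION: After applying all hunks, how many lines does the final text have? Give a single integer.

Hunk 1: at line 6 remove [jad,gmwt,ejmq] add [lbw,vps,zea] -> 11 lines: zelnr hki hbkhr vnm qtkd bfs lbw vps zea jvtu mgta
Hunk 2: at line 6 remove [lbw] add [upbs] -> 11 lines: zelnr hki hbkhr vnm qtkd bfs upbs vps zea jvtu mgta
Hunk 3: at line 3 remove [qtkd,bfs] add [chqu,ocgh,lbscp] -> 12 lines: zelnr hki hbkhr vnm chqu ocgh lbscp upbs vps zea jvtu mgta
Hunk 4: at line 4 remove [ocgh] add [hvd,ndxjy] -> 13 lines: zelnr hki hbkhr vnm chqu hvd ndxjy lbscp upbs vps zea jvtu mgta
Hunk 5: at line 9 remove [vps,zea,jvtu] add [fcl,mycr,talx] -> 13 lines: zelnr hki hbkhr vnm chqu hvd ndxjy lbscp upbs fcl mycr talx mgta
Hunk 6: at line 4 remove [hvd] add [qfpr] -> 13 lines: zelnr hki hbkhr vnm chqu qfpr ndxjy lbscp upbs fcl mycr talx mgta
Hunk 7: at line 2 remove [hbkhr,vnm,chqu] add [npzq,rtsf] -> 12 lines: zelnr hki npzq rtsf qfpr ndxjy lbscp upbs fcl mycr talx mgta
Final line count: 12

Answer: 12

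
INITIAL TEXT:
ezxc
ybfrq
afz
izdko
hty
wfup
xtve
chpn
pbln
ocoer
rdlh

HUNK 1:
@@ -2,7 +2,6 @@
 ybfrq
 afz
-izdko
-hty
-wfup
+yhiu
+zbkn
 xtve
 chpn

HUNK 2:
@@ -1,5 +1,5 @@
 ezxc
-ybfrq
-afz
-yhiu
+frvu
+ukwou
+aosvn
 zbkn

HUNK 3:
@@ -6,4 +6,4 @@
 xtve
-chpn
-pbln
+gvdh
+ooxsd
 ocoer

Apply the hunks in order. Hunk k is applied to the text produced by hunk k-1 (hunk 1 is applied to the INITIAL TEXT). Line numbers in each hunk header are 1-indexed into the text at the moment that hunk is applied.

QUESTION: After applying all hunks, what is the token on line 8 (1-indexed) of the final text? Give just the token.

Hunk 1: at line 2 remove [izdko,hty,wfup] add [yhiu,zbkn] -> 10 lines: ezxc ybfrq afz yhiu zbkn xtve chpn pbln ocoer rdlh
Hunk 2: at line 1 remove [ybfrq,afz,yhiu] add [frvu,ukwou,aosvn] -> 10 lines: ezxc frvu ukwou aosvn zbkn xtve chpn pbln ocoer rdlh
Hunk 3: at line 6 remove [chpn,pbln] add [gvdh,ooxsd] -> 10 lines: ezxc frvu ukwou aosvn zbkn xtve gvdh ooxsd ocoer rdlh
Final line 8: ooxsd

Answer: ooxsd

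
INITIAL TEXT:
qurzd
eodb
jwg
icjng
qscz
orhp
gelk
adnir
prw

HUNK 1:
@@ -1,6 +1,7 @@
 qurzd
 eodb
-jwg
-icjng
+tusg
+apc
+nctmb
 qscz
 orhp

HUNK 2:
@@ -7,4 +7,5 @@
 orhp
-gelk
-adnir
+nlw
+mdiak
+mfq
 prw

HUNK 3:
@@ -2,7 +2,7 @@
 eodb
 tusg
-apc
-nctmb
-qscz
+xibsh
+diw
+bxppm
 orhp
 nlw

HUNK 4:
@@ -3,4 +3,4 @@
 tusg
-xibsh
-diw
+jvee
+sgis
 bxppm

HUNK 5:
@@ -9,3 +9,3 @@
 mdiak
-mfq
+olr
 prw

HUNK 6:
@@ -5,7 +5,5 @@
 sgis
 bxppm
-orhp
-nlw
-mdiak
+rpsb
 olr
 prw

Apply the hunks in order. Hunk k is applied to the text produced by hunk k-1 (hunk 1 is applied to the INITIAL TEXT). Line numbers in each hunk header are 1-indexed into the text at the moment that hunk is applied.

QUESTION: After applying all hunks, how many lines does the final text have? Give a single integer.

Hunk 1: at line 1 remove [jwg,icjng] add [tusg,apc,nctmb] -> 10 lines: qurzd eodb tusg apc nctmb qscz orhp gelk adnir prw
Hunk 2: at line 7 remove [gelk,adnir] add [nlw,mdiak,mfq] -> 11 lines: qurzd eodb tusg apc nctmb qscz orhp nlw mdiak mfq prw
Hunk 3: at line 2 remove [apc,nctmb,qscz] add [xibsh,diw,bxppm] -> 11 lines: qurzd eodb tusg xibsh diw bxppm orhp nlw mdiak mfq prw
Hunk 4: at line 3 remove [xibsh,diw] add [jvee,sgis] -> 11 lines: qurzd eodb tusg jvee sgis bxppm orhp nlw mdiak mfq prw
Hunk 5: at line 9 remove [mfq] add [olr] -> 11 lines: qurzd eodb tusg jvee sgis bxppm orhp nlw mdiak olr prw
Hunk 6: at line 5 remove [orhp,nlw,mdiak] add [rpsb] -> 9 lines: qurzd eodb tusg jvee sgis bxppm rpsb olr prw
Final line count: 9

Answer: 9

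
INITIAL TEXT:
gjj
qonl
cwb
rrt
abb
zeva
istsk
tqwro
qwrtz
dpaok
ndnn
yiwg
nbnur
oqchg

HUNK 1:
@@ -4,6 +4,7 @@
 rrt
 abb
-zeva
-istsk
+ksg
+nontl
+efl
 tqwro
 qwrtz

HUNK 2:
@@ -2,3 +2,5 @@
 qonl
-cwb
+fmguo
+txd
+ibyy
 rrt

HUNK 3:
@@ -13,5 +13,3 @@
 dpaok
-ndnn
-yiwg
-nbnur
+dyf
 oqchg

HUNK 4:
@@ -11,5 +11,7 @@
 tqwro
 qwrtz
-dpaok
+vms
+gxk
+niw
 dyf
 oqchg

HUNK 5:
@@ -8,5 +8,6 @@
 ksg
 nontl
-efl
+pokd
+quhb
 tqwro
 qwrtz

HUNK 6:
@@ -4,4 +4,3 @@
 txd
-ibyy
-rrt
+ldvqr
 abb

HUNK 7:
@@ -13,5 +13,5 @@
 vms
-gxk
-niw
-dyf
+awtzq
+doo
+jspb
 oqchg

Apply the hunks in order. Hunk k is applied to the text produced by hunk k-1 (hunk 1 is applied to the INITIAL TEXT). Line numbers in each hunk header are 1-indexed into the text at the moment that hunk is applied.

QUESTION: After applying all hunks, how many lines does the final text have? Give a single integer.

Answer: 17

Derivation:
Hunk 1: at line 4 remove [zeva,istsk] add [ksg,nontl,efl] -> 15 lines: gjj qonl cwb rrt abb ksg nontl efl tqwro qwrtz dpaok ndnn yiwg nbnur oqchg
Hunk 2: at line 2 remove [cwb] add [fmguo,txd,ibyy] -> 17 lines: gjj qonl fmguo txd ibyy rrt abb ksg nontl efl tqwro qwrtz dpaok ndnn yiwg nbnur oqchg
Hunk 3: at line 13 remove [ndnn,yiwg,nbnur] add [dyf] -> 15 lines: gjj qonl fmguo txd ibyy rrt abb ksg nontl efl tqwro qwrtz dpaok dyf oqchg
Hunk 4: at line 11 remove [dpaok] add [vms,gxk,niw] -> 17 lines: gjj qonl fmguo txd ibyy rrt abb ksg nontl efl tqwro qwrtz vms gxk niw dyf oqchg
Hunk 5: at line 8 remove [efl] add [pokd,quhb] -> 18 lines: gjj qonl fmguo txd ibyy rrt abb ksg nontl pokd quhb tqwro qwrtz vms gxk niw dyf oqchg
Hunk 6: at line 4 remove [ibyy,rrt] add [ldvqr] -> 17 lines: gjj qonl fmguo txd ldvqr abb ksg nontl pokd quhb tqwro qwrtz vms gxk niw dyf oqchg
Hunk 7: at line 13 remove [gxk,niw,dyf] add [awtzq,doo,jspb] -> 17 lines: gjj qonl fmguo txd ldvqr abb ksg nontl pokd quhb tqwro qwrtz vms awtzq doo jspb oqchg
Final line count: 17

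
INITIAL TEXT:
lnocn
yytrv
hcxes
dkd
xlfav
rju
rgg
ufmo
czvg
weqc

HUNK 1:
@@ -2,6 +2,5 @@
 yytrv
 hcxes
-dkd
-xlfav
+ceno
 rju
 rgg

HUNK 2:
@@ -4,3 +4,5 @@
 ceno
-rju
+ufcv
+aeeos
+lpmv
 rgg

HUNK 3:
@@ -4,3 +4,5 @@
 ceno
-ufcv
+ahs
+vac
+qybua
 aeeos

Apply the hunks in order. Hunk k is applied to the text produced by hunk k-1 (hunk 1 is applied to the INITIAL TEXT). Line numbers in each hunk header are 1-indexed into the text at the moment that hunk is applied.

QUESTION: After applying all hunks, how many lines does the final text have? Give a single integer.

Answer: 13

Derivation:
Hunk 1: at line 2 remove [dkd,xlfav] add [ceno] -> 9 lines: lnocn yytrv hcxes ceno rju rgg ufmo czvg weqc
Hunk 2: at line 4 remove [rju] add [ufcv,aeeos,lpmv] -> 11 lines: lnocn yytrv hcxes ceno ufcv aeeos lpmv rgg ufmo czvg weqc
Hunk 3: at line 4 remove [ufcv] add [ahs,vac,qybua] -> 13 lines: lnocn yytrv hcxes ceno ahs vac qybua aeeos lpmv rgg ufmo czvg weqc
Final line count: 13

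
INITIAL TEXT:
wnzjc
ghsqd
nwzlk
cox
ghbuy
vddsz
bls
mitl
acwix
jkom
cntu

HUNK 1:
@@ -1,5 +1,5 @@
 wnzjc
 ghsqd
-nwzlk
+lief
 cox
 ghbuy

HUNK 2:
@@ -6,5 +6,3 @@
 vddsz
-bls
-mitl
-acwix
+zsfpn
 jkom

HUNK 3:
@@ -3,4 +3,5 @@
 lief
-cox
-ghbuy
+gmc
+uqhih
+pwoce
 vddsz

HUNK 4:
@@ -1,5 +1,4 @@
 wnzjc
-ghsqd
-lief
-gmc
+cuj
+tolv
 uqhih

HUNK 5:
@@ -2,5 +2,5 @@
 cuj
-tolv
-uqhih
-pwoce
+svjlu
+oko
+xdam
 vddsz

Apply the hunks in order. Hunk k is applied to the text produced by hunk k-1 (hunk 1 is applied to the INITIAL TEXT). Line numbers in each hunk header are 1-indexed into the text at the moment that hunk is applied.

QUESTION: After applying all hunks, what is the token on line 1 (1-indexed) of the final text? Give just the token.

Hunk 1: at line 1 remove [nwzlk] add [lief] -> 11 lines: wnzjc ghsqd lief cox ghbuy vddsz bls mitl acwix jkom cntu
Hunk 2: at line 6 remove [bls,mitl,acwix] add [zsfpn] -> 9 lines: wnzjc ghsqd lief cox ghbuy vddsz zsfpn jkom cntu
Hunk 3: at line 3 remove [cox,ghbuy] add [gmc,uqhih,pwoce] -> 10 lines: wnzjc ghsqd lief gmc uqhih pwoce vddsz zsfpn jkom cntu
Hunk 4: at line 1 remove [ghsqd,lief,gmc] add [cuj,tolv] -> 9 lines: wnzjc cuj tolv uqhih pwoce vddsz zsfpn jkom cntu
Hunk 5: at line 2 remove [tolv,uqhih,pwoce] add [svjlu,oko,xdam] -> 9 lines: wnzjc cuj svjlu oko xdam vddsz zsfpn jkom cntu
Final line 1: wnzjc

Answer: wnzjc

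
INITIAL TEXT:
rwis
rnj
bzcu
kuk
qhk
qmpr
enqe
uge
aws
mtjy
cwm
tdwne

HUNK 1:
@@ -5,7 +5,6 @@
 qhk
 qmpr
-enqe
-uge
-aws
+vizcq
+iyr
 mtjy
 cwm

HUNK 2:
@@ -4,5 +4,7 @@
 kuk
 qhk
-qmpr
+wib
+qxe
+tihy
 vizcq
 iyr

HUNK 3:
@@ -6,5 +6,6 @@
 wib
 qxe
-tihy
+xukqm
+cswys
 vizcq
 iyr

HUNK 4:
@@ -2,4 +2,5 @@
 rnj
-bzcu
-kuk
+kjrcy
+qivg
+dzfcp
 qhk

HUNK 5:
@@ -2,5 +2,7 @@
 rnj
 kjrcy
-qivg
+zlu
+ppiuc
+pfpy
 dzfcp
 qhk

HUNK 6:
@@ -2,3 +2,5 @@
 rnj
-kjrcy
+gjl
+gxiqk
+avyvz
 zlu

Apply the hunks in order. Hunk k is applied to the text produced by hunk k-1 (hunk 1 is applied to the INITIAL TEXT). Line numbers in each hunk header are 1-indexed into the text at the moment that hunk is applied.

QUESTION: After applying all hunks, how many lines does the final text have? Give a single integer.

Hunk 1: at line 5 remove [enqe,uge,aws] add [vizcq,iyr] -> 11 lines: rwis rnj bzcu kuk qhk qmpr vizcq iyr mtjy cwm tdwne
Hunk 2: at line 4 remove [qmpr] add [wib,qxe,tihy] -> 13 lines: rwis rnj bzcu kuk qhk wib qxe tihy vizcq iyr mtjy cwm tdwne
Hunk 3: at line 6 remove [tihy] add [xukqm,cswys] -> 14 lines: rwis rnj bzcu kuk qhk wib qxe xukqm cswys vizcq iyr mtjy cwm tdwne
Hunk 4: at line 2 remove [bzcu,kuk] add [kjrcy,qivg,dzfcp] -> 15 lines: rwis rnj kjrcy qivg dzfcp qhk wib qxe xukqm cswys vizcq iyr mtjy cwm tdwne
Hunk 5: at line 2 remove [qivg] add [zlu,ppiuc,pfpy] -> 17 lines: rwis rnj kjrcy zlu ppiuc pfpy dzfcp qhk wib qxe xukqm cswys vizcq iyr mtjy cwm tdwne
Hunk 6: at line 2 remove [kjrcy] add [gjl,gxiqk,avyvz] -> 19 lines: rwis rnj gjl gxiqk avyvz zlu ppiuc pfpy dzfcp qhk wib qxe xukqm cswys vizcq iyr mtjy cwm tdwne
Final line count: 19

Answer: 19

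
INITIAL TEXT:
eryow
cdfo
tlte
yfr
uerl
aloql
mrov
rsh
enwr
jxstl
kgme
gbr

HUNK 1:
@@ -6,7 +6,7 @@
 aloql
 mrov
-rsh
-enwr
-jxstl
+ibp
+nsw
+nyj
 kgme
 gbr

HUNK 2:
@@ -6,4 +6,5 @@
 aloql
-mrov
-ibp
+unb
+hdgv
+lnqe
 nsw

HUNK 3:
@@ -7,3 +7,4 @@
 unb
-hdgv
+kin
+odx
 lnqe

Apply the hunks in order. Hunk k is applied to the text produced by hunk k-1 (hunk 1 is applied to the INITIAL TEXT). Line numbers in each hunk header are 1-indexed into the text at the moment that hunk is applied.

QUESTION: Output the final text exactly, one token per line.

Hunk 1: at line 6 remove [rsh,enwr,jxstl] add [ibp,nsw,nyj] -> 12 lines: eryow cdfo tlte yfr uerl aloql mrov ibp nsw nyj kgme gbr
Hunk 2: at line 6 remove [mrov,ibp] add [unb,hdgv,lnqe] -> 13 lines: eryow cdfo tlte yfr uerl aloql unb hdgv lnqe nsw nyj kgme gbr
Hunk 3: at line 7 remove [hdgv] add [kin,odx] -> 14 lines: eryow cdfo tlte yfr uerl aloql unb kin odx lnqe nsw nyj kgme gbr

Answer: eryow
cdfo
tlte
yfr
uerl
aloql
unb
kin
odx
lnqe
nsw
nyj
kgme
gbr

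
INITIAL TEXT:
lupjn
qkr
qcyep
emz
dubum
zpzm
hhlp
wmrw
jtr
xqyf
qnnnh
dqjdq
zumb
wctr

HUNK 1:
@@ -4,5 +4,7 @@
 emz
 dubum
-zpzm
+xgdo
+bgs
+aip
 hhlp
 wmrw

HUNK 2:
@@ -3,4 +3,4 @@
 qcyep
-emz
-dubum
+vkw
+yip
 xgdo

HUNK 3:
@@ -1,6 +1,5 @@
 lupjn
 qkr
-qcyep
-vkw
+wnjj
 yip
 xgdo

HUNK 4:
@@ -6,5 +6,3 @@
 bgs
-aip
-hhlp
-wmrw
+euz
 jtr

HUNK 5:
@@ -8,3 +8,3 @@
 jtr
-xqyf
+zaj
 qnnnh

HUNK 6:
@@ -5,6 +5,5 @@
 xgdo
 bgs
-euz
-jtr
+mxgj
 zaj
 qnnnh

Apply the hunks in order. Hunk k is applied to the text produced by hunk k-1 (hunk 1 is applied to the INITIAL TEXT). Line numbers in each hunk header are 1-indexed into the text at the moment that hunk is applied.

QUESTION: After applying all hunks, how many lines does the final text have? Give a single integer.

Answer: 12

Derivation:
Hunk 1: at line 4 remove [zpzm] add [xgdo,bgs,aip] -> 16 lines: lupjn qkr qcyep emz dubum xgdo bgs aip hhlp wmrw jtr xqyf qnnnh dqjdq zumb wctr
Hunk 2: at line 3 remove [emz,dubum] add [vkw,yip] -> 16 lines: lupjn qkr qcyep vkw yip xgdo bgs aip hhlp wmrw jtr xqyf qnnnh dqjdq zumb wctr
Hunk 3: at line 1 remove [qcyep,vkw] add [wnjj] -> 15 lines: lupjn qkr wnjj yip xgdo bgs aip hhlp wmrw jtr xqyf qnnnh dqjdq zumb wctr
Hunk 4: at line 6 remove [aip,hhlp,wmrw] add [euz] -> 13 lines: lupjn qkr wnjj yip xgdo bgs euz jtr xqyf qnnnh dqjdq zumb wctr
Hunk 5: at line 8 remove [xqyf] add [zaj] -> 13 lines: lupjn qkr wnjj yip xgdo bgs euz jtr zaj qnnnh dqjdq zumb wctr
Hunk 6: at line 5 remove [euz,jtr] add [mxgj] -> 12 lines: lupjn qkr wnjj yip xgdo bgs mxgj zaj qnnnh dqjdq zumb wctr
Final line count: 12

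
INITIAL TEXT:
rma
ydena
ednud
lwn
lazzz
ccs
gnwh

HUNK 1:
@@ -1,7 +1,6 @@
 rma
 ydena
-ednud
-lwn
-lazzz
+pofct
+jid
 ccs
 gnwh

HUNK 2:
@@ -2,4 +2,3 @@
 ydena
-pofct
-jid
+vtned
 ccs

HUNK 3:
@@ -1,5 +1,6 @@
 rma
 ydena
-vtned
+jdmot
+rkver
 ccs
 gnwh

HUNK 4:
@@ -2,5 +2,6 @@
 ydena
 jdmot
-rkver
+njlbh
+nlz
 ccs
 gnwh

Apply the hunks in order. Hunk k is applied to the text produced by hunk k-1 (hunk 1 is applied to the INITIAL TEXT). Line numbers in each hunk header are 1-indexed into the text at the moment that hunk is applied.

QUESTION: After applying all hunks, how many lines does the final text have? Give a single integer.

Hunk 1: at line 1 remove [ednud,lwn,lazzz] add [pofct,jid] -> 6 lines: rma ydena pofct jid ccs gnwh
Hunk 2: at line 2 remove [pofct,jid] add [vtned] -> 5 lines: rma ydena vtned ccs gnwh
Hunk 3: at line 1 remove [vtned] add [jdmot,rkver] -> 6 lines: rma ydena jdmot rkver ccs gnwh
Hunk 4: at line 2 remove [rkver] add [njlbh,nlz] -> 7 lines: rma ydena jdmot njlbh nlz ccs gnwh
Final line count: 7

Answer: 7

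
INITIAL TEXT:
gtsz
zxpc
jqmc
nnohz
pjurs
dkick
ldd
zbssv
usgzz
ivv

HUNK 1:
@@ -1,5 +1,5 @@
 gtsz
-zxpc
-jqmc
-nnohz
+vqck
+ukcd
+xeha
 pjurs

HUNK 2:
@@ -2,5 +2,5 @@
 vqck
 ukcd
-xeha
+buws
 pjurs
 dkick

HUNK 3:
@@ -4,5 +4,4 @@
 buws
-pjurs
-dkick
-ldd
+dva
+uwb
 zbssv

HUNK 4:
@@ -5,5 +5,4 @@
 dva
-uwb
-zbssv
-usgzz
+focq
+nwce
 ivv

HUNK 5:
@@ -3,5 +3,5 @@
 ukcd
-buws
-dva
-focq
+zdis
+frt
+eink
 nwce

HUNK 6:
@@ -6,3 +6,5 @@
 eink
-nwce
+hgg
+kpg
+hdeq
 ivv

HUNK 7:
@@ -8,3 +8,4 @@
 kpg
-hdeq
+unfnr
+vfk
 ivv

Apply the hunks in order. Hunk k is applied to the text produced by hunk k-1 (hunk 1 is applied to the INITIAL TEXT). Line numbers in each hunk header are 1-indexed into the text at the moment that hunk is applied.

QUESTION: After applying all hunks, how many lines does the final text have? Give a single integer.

Answer: 11

Derivation:
Hunk 1: at line 1 remove [zxpc,jqmc,nnohz] add [vqck,ukcd,xeha] -> 10 lines: gtsz vqck ukcd xeha pjurs dkick ldd zbssv usgzz ivv
Hunk 2: at line 2 remove [xeha] add [buws] -> 10 lines: gtsz vqck ukcd buws pjurs dkick ldd zbssv usgzz ivv
Hunk 3: at line 4 remove [pjurs,dkick,ldd] add [dva,uwb] -> 9 lines: gtsz vqck ukcd buws dva uwb zbssv usgzz ivv
Hunk 4: at line 5 remove [uwb,zbssv,usgzz] add [focq,nwce] -> 8 lines: gtsz vqck ukcd buws dva focq nwce ivv
Hunk 5: at line 3 remove [buws,dva,focq] add [zdis,frt,eink] -> 8 lines: gtsz vqck ukcd zdis frt eink nwce ivv
Hunk 6: at line 6 remove [nwce] add [hgg,kpg,hdeq] -> 10 lines: gtsz vqck ukcd zdis frt eink hgg kpg hdeq ivv
Hunk 7: at line 8 remove [hdeq] add [unfnr,vfk] -> 11 lines: gtsz vqck ukcd zdis frt eink hgg kpg unfnr vfk ivv
Final line count: 11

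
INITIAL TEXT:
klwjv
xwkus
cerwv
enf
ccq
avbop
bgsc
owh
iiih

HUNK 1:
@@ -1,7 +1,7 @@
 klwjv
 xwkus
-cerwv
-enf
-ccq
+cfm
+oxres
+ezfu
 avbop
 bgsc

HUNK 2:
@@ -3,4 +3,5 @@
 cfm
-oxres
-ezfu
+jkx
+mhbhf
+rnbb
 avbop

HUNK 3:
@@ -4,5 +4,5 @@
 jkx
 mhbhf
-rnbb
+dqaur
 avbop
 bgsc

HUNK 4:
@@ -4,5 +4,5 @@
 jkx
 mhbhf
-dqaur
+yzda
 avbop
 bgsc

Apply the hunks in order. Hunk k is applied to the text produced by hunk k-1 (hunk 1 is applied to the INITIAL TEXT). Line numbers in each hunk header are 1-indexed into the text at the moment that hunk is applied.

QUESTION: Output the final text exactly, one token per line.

Answer: klwjv
xwkus
cfm
jkx
mhbhf
yzda
avbop
bgsc
owh
iiih

Derivation:
Hunk 1: at line 1 remove [cerwv,enf,ccq] add [cfm,oxres,ezfu] -> 9 lines: klwjv xwkus cfm oxres ezfu avbop bgsc owh iiih
Hunk 2: at line 3 remove [oxres,ezfu] add [jkx,mhbhf,rnbb] -> 10 lines: klwjv xwkus cfm jkx mhbhf rnbb avbop bgsc owh iiih
Hunk 3: at line 4 remove [rnbb] add [dqaur] -> 10 lines: klwjv xwkus cfm jkx mhbhf dqaur avbop bgsc owh iiih
Hunk 4: at line 4 remove [dqaur] add [yzda] -> 10 lines: klwjv xwkus cfm jkx mhbhf yzda avbop bgsc owh iiih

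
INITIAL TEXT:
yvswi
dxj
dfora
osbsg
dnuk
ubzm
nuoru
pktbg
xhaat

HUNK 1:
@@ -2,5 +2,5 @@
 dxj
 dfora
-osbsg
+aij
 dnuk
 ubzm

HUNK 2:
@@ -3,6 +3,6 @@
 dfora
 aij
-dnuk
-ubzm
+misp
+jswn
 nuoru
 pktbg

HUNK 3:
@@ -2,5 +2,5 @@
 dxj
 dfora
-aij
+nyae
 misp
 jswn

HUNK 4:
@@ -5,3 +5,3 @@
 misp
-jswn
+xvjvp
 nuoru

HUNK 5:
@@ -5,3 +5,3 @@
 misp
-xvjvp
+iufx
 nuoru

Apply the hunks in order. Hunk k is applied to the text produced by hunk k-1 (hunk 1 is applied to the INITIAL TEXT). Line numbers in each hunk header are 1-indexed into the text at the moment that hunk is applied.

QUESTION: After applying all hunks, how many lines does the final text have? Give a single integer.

Hunk 1: at line 2 remove [osbsg] add [aij] -> 9 lines: yvswi dxj dfora aij dnuk ubzm nuoru pktbg xhaat
Hunk 2: at line 3 remove [dnuk,ubzm] add [misp,jswn] -> 9 lines: yvswi dxj dfora aij misp jswn nuoru pktbg xhaat
Hunk 3: at line 2 remove [aij] add [nyae] -> 9 lines: yvswi dxj dfora nyae misp jswn nuoru pktbg xhaat
Hunk 4: at line 5 remove [jswn] add [xvjvp] -> 9 lines: yvswi dxj dfora nyae misp xvjvp nuoru pktbg xhaat
Hunk 5: at line 5 remove [xvjvp] add [iufx] -> 9 lines: yvswi dxj dfora nyae misp iufx nuoru pktbg xhaat
Final line count: 9

Answer: 9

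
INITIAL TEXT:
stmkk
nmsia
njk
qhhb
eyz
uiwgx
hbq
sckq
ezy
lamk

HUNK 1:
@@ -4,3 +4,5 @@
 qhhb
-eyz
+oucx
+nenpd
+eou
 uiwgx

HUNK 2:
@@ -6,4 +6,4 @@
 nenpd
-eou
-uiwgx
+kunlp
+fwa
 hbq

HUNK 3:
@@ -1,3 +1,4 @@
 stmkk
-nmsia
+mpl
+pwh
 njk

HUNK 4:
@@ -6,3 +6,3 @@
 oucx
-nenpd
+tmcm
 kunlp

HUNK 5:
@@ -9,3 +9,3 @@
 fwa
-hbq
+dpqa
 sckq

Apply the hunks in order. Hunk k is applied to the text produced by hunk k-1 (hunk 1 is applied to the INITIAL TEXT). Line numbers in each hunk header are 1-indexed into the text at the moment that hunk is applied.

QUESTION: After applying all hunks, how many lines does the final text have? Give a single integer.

Answer: 13

Derivation:
Hunk 1: at line 4 remove [eyz] add [oucx,nenpd,eou] -> 12 lines: stmkk nmsia njk qhhb oucx nenpd eou uiwgx hbq sckq ezy lamk
Hunk 2: at line 6 remove [eou,uiwgx] add [kunlp,fwa] -> 12 lines: stmkk nmsia njk qhhb oucx nenpd kunlp fwa hbq sckq ezy lamk
Hunk 3: at line 1 remove [nmsia] add [mpl,pwh] -> 13 lines: stmkk mpl pwh njk qhhb oucx nenpd kunlp fwa hbq sckq ezy lamk
Hunk 4: at line 6 remove [nenpd] add [tmcm] -> 13 lines: stmkk mpl pwh njk qhhb oucx tmcm kunlp fwa hbq sckq ezy lamk
Hunk 5: at line 9 remove [hbq] add [dpqa] -> 13 lines: stmkk mpl pwh njk qhhb oucx tmcm kunlp fwa dpqa sckq ezy lamk
Final line count: 13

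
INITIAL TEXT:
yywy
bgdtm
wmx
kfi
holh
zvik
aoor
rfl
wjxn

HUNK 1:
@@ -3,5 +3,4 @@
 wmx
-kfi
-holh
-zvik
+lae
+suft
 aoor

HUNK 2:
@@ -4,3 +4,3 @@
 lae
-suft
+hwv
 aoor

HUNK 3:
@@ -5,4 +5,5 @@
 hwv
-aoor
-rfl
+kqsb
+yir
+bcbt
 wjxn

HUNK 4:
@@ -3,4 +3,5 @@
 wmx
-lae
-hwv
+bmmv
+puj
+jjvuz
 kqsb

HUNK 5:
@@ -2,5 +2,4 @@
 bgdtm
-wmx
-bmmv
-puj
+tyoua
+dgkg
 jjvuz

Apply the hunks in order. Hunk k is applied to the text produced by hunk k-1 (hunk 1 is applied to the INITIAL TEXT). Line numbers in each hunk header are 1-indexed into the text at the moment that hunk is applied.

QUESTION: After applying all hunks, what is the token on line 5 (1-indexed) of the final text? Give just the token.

Hunk 1: at line 3 remove [kfi,holh,zvik] add [lae,suft] -> 8 lines: yywy bgdtm wmx lae suft aoor rfl wjxn
Hunk 2: at line 4 remove [suft] add [hwv] -> 8 lines: yywy bgdtm wmx lae hwv aoor rfl wjxn
Hunk 3: at line 5 remove [aoor,rfl] add [kqsb,yir,bcbt] -> 9 lines: yywy bgdtm wmx lae hwv kqsb yir bcbt wjxn
Hunk 4: at line 3 remove [lae,hwv] add [bmmv,puj,jjvuz] -> 10 lines: yywy bgdtm wmx bmmv puj jjvuz kqsb yir bcbt wjxn
Hunk 5: at line 2 remove [wmx,bmmv,puj] add [tyoua,dgkg] -> 9 lines: yywy bgdtm tyoua dgkg jjvuz kqsb yir bcbt wjxn
Final line 5: jjvuz

Answer: jjvuz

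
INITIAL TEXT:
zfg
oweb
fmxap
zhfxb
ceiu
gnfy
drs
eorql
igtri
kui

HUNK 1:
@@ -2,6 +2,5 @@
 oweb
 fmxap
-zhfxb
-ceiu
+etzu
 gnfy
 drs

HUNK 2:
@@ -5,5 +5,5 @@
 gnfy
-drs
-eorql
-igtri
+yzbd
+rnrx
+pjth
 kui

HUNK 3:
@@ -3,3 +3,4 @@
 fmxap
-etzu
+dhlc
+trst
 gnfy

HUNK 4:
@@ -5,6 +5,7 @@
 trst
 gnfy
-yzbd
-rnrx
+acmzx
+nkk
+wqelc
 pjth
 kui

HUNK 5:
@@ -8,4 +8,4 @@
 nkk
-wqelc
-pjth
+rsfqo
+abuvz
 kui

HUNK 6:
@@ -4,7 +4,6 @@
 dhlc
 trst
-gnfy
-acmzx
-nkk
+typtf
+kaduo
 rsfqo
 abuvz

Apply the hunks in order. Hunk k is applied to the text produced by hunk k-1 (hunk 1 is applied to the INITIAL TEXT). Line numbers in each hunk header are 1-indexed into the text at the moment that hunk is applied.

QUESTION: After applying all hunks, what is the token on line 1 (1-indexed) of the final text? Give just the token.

Answer: zfg

Derivation:
Hunk 1: at line 2 remove [zhfxb,ceiu] add [etzu] -> 9 lines: zfg oweb fmxap etzu gnfy drs eorql igtri kui
Hunk 2: at line 5 remove [drs,eorql,igtri] add [yzbd,rnrx,pjth] -> 9 lines: zfg oweb fmxap etzu gnfy yzbd rnrx pjth kui
Hunk 3: at line 3 remove [etzu] add [dhlc,trst] -> 10 lines: zfg oweb fmxap dhlc trst gnfy yzbd rnrx pjth kui
Hunk 4: at line 5 remove [yzbd,rnrx] add [acmzx,nkk,wqelc] -> 11 lines: zfg oweb fmxap dhlc trst gnfy acmzx nkk wqelc pjth kui
Hunk 5: at line 8 remove [wqelc,pjth] add [rsfqo,abuvz] -> 11 lines: zfg oweb fmxap dhlc trst gnfy acmzx nkk rsfqo abuvz kui
Hunk 6: at line 4 remove [gnfy,acmzx,nkk] add [typtf,kaduo] -> 10 lines: zfg oweb fmxap dhlc trst typtf kaduo rsfqo abuvz kui
Final line 1: zfg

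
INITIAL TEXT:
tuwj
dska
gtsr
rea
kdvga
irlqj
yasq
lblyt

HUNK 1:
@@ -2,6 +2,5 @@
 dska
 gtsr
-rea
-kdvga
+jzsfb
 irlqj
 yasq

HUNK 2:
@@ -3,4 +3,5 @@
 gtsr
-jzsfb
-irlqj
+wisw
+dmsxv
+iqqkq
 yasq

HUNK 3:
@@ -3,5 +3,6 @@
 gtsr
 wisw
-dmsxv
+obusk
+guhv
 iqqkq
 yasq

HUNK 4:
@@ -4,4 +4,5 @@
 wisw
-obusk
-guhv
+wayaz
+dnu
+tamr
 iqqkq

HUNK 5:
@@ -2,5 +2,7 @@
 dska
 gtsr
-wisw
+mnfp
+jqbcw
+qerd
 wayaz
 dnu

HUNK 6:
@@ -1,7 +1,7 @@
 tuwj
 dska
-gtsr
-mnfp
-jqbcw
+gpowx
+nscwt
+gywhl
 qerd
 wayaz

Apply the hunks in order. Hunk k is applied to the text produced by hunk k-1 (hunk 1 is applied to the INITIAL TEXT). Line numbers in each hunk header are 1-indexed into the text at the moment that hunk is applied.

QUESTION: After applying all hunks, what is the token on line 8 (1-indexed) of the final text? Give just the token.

Answer: dnu

Derivation:
Hunk 1: at line 2 remove [rea,kdvga] add [jzsfb] -> 7 lines: tuwj dska gtsr jzsfb irlqj yasq lblyt
Hunk 2: at line 3 remove [jzsfb,irlqj] add [wisw,dmsxv,iqqkq] -> 8 lines: tuwj dska gtsr wisw dmsxv iqqkq yasq lblyt
Hunk 3: at line 3 remove [dmsxv] add [obusk,guhv] -> 9 lines: tuwj dska gtsr wisw obusk guhv iqqkq yasq lblyt
Hunk 4: at line 4 remove [obusk,guhv] add [wayaz,dnu,tamr] -> 10 lines: tuwj dska gtsr wisw wayaz dnu tamr iqqkq yasq lblyt
Hunk 5: at line 2 remove [wisw] add [mnfp,jqbcw,qerd] -> 12 lines: tuwj dska gtsr mnfp jqbcw qerd wayaz dnu tamr iqqkq yasq lblyt
Hunk 6: at line 1 remove [gtsr,mnfp,jqbcw] add [gpowx,nscwt,gywhl] -> 12 lines: tuwj dska gpowx nscwt gywhl qerd wayaz dnu tamr iqqkq yasq lblyt
Final line 8: dnu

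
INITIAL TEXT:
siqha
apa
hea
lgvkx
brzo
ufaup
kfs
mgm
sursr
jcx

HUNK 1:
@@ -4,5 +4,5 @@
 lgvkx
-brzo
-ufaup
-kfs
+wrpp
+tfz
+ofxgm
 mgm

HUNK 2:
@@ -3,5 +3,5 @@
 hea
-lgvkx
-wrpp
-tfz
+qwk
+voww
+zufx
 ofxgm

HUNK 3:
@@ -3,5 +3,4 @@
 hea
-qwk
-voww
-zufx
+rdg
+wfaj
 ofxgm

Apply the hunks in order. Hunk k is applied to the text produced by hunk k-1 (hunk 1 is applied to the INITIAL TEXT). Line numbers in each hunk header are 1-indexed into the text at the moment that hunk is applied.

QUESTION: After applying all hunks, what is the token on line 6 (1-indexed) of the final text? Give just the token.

Answer: ofxgm

Derivation:
Hunk 1: at line 4 remove [brzo,ufaup,kfs] add [wrpp,tfz,ofxgm] -> 10 lines: siqha apa hea lgvkx wrpp tfz ofxgm mgm sursr jcx
Hunk 2: at line 3 remove [lgvkx,wrpp,tfz] add [qwk,voww,zufx] -> 10 lines: siqha apa hea qwk voww zufx ofxgm mgm sursr jcx
Hunk 3: at line 3 remove [qwk,voww,zufx] add [rdg,wfaj] -> 9 lines: siqha apa hea rdg wfaj ofxgm mgm sursr jcx
Final line 6: ofxgm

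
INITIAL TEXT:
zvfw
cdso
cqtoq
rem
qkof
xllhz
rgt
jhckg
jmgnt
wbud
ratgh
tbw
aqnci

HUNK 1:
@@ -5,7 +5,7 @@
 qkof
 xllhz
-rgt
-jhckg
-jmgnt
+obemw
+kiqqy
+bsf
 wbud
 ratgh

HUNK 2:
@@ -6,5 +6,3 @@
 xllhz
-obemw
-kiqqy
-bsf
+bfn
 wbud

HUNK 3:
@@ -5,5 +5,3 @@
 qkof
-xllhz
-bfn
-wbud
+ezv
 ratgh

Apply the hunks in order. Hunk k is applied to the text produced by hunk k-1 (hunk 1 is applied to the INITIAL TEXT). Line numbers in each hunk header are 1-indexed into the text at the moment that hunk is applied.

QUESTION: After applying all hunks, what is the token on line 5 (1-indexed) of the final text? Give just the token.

Hunk 1: at line 5 remove [rgt,jhckg,jmgnt] add [obemw,kiqqy,bsf] -> 13 lines: zvfw cdso cqtoq rem qkof xllhz obemw kiqqy bsf wbud ratgh tbw aqnci
Hunk 2: at line 6 remove [obemw,kiqqy,bsf] add [bfn] -> 11 lines: zvfw cdso cqtoq rem qkof xllhz bfn wbud ratgh tbw aqnci
Hunk 3: at line 5 remove [xllhz,bfn,wbud] add [ezv] -> 9 lines: zvfw cdso cqtoq rem qkof ezv ratgh tbw aqnci
Final line 5: qkof

Answer: qkof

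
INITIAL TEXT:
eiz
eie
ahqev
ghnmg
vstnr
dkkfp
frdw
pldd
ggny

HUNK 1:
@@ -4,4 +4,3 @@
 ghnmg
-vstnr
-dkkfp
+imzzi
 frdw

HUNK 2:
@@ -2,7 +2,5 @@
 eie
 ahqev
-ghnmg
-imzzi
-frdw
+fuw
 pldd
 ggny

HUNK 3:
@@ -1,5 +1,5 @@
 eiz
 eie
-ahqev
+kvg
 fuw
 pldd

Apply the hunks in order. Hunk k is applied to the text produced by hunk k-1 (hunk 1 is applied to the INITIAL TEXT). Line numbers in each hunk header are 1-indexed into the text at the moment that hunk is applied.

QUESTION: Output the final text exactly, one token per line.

Answer: eiz
eie
kvg
fuw
pldd
ggny

Derivation:
Hunk 1: at line 4 remove [vstnr,dkkfp] add [imzzi] -> 8 lines: eiz eie ahqev ghnmg imzzi frdw pldd ggny
Hunk 2: at line 2 remove [ghnmg,imzzi,frdw] add [fuw] -> 6 lines: eiz eie ahqev fuw pldd ggny
Hunk 3: at line 1 remove [ahqev] add [kvg] -> 6 lines: eiz eie kvg fuw pldd ggny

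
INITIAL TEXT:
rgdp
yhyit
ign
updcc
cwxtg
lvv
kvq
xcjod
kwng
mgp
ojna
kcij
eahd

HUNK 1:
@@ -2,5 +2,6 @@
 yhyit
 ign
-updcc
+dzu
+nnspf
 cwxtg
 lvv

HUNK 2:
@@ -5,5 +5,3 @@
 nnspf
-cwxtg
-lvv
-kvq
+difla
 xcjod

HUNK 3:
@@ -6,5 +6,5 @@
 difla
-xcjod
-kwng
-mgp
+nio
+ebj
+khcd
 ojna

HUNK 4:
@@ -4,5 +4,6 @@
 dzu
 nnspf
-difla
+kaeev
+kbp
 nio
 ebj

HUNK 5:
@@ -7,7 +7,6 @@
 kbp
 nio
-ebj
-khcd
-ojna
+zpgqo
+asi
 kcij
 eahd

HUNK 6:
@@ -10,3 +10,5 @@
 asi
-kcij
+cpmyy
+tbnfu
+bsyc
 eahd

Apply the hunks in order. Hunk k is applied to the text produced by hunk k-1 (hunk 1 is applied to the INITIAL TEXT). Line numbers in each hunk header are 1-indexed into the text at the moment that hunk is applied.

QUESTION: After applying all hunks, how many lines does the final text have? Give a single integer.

Answer: 14

Derivation:
Hunk 1: at line 2 remove [updcc] add [dzu,nnspf] -> 14 lines: rgdp yhyit ign dzu nnspf cwxtg lvv kvq xcjod kwng mgp ojna kcij eahd
Hunk 2: at line 5 remove [cwxtg,lvv,kvq] add [difla] -> 12 lines: rgdp yhyit ign dzu nnspf difla xcjod kwng mgp ojna kcij eahd
Hunk 3: at line 6 remove [xcjod,kwng,mgp] add [nio,ebj,khcd] -> 12 lines: rgdp yhyit ign dzu nnspf difla nio ebj khcd ojna kcij eahd
Hunk 4: at line 4 remove [difla] add [kaeev,kbp] -> 13 lines: rgdp yhyit ign dzu nnspf kaeev kbp nio ebj khcd ojna kcij eahd
Hunk 5: at line 7 remove [ebj,khcd,ojna] add [zpgqo,asi] -> 12 lines: rgdp yhyit ign dzu nnspf kaeev kbp nio zpgqo asi kcij eahd
Hunk 6: at line 10 remove [kcij] add [cpmyy,tbnfu,bsyc] -> 14 lines: rgdp yhyit ign dzu nnspf kaeev kbp nio zpgqo asi cpmyy tbnfu bsyc eahd
Final line count: 14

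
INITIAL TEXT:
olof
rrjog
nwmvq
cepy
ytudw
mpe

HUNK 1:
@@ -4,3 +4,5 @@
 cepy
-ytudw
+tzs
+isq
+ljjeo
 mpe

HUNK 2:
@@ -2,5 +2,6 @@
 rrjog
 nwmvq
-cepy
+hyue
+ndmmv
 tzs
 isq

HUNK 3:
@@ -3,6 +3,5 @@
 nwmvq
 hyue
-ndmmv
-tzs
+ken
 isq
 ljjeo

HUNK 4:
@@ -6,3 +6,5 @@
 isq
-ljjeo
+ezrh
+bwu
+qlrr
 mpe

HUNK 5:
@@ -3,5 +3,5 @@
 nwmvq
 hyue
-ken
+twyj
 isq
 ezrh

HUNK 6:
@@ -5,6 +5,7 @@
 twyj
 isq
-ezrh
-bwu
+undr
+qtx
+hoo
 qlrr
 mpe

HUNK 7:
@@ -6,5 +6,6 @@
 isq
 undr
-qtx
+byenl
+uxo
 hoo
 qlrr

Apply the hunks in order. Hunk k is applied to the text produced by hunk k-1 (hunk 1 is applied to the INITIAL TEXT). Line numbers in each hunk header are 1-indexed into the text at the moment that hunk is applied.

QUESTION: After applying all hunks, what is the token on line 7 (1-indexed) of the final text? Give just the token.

Hunk 1: at line 4 remove [ytudw] add [tzs,isq,ljjeo] -> 8 lines: olof rrjog nwmvq cepy tzs isq ljjeo mpe
Hunk 2: at line 2 remove [cepy] add [hyue,ndmmv] -> 9 lines: olof rrjog nwmvq hyue ndmmv tzs isq ljjeo mpe
Hunk 3: at line 3 remove [ndmmv,tzs] add [ken] -> 8 lines: olof rrjog nwmvq hyue ken isq ljjeo mpe
Hunk 4: at line 6 remove [ljjeo] add [ezrh,bwu,qlrr] -> 10 lines: olof rrjog nwmvq hyue ken isq ezrh bwu qlrr mpe
Hunk 5: at line 3 remove [ken] add [twyj] -> 10 lines: olof rrjog nwmvq hyue twyj isq ezrh bwu qlrr mpe
Hunk 6: at line 5 remove [ezrh,bwu] add [undr,qtx,hoo] -> 11 lines: olof rrjog nwmvq hyue twyj isq undr qtx hoo qlrr mpe
Hunk 7: at line 6 remove [qtx] add [byenl,uxo] -> 12 lines: olof rrjog nwmvq hyue twyj isq undr byenl uxo hoo qlrr mpe
Final line 7: undr

Answer: undr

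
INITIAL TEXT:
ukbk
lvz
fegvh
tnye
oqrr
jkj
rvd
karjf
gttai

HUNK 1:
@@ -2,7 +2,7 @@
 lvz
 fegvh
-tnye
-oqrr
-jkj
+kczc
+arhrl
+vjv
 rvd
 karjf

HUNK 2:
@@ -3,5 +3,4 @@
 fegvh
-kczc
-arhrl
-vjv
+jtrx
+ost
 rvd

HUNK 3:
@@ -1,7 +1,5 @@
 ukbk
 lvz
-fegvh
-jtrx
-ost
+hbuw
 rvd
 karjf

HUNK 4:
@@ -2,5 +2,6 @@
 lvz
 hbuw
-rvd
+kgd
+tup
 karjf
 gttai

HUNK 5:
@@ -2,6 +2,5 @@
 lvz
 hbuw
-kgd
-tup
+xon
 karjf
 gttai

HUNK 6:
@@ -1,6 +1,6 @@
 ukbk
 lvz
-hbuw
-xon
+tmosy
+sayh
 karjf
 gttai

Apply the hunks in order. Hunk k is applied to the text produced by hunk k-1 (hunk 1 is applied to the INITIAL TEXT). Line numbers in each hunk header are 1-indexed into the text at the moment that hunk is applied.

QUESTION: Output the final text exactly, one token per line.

Hunk 1: at line 2 remove [tnye,oqrr,jkj] add [kczc,arhrl,vjv] -> 9 lines: ukbk lvz fegvh kczc arhrl vjv rvd karjf gttai
Hunk 2: at line 3 remove [kczc,arhrl,vjv] add [jtrx,ost] -> 8 lines: ukbk lvz fegvh jtrx ost rvd karjf gttai
Hunk 3: at line 1 remove [fegvh,jtrx,ost] add [hbuw] -> 6 lines: ukbk lvz hbuw rvd karjf gttai
Hunk 4: at line 2 remove [rvd] add [kgd,tup] -> 7 lines: ukbk lvz hbuw kgd tup karjf gttai
Hunk 5: at line 2 remove [kgd,tup] add [xon] -> 6 lines: ukbk lvz hbuw xon karjf gttai
Hunk 6: at line 1 remove [hbuw,xon] add [tmosy,sayh] -> 6 lines: ukbk lvz tmosy sayh karjf gttai

Answer: ukbk
lvz
tmosy
sayh
karjf
gttai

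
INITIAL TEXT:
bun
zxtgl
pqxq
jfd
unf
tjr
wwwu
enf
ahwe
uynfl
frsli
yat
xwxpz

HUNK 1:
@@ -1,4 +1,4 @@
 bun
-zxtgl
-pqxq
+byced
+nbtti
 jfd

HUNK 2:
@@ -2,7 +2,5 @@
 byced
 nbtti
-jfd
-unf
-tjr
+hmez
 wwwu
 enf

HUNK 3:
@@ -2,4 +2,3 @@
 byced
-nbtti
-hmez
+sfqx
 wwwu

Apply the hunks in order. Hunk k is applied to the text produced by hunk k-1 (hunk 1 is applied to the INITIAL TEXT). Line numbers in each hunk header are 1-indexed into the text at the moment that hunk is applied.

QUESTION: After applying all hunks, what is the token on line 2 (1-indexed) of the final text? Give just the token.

Answer: byced

Derivation:
Hunk 1: at line 1 remove [zxtgl,pqxq] add [byced,nbtti] -> 13 lines: bun byced nbtti jfd unf tjr wwwu enf ahwe uynfl frsli yat xwxpz
Hunk 2: at line 2 remove [jfd,unf,tjr] add [hmez] -> 11 lines: bun byced nbtti hmez wwwu enf ahwe uynfl frsli yat xwxpz
Hunk 3: at line 2 remove [nbtti,hmez] add [sfqx] -> 10 lines: bun byced sfqx wwwu enf ahwe uynfl frsli yat xwxpz
Final line 2: byced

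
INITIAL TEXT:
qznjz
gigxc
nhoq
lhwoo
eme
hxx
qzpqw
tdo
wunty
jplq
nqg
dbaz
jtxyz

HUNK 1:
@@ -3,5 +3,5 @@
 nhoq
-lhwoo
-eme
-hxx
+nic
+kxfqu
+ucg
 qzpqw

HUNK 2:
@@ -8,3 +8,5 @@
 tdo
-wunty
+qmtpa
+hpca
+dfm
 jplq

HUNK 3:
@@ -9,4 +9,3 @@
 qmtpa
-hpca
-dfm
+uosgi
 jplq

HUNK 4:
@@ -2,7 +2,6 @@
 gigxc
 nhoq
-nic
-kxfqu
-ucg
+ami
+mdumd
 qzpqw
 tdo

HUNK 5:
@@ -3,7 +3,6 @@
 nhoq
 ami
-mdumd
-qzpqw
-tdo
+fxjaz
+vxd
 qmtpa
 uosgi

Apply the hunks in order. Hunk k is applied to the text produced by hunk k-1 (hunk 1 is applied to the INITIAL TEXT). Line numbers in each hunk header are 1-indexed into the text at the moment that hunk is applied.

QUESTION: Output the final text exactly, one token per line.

Answer: qznjz
gigxc
nhoq
ami
fxjaz
vxd
qmtpa
uosgi
jplq
nqg
dbaz
jtxyz

Derivation:
Hunk 1: at line 3 remove [lhwoo,eme,hxx] add [nic,kxfqu,ucg] -> 13 lines: qznjz gigxc nhoq nic kxfqu ucg qzpqw tdo wunty jplq nqg dbaz jtxyz
Hunk 2: at line 8 remove [wunty] add [qmtpa,hpca,dfm] -> 15 lines: qznjz gigxc nhoq nic kxfqu ucg qzpqw tdo qmtpa hpca dfm jplq nqg dbaz jtxyz
Hunk 3: at line 9 remove [hpca,dfm] add [uosgi] -> 14 lines: qznjz gigxc nhoq nic kxfqu ucg qzpqw tdo qmtpa uosgi jplq nqg dbaz jtxyz
Hunk 4: at line 2 remove [nic,kxfqu,ucg] add [ami,mdumd] -> 13 lines: qznjz gigxc nhoq ami mdumd qzpqw tdo qmtpa uosgi jplq nqg dbaz jtxyz
Hunk 5: at line 3 remove [mdumd,qzpqw,tdo] add [fxjaz,vxd] -> 12 lines: qznjz gigxc nhoq ami fxjaz vxd qmtpa uosgi jplq nqg dbaz jtxyz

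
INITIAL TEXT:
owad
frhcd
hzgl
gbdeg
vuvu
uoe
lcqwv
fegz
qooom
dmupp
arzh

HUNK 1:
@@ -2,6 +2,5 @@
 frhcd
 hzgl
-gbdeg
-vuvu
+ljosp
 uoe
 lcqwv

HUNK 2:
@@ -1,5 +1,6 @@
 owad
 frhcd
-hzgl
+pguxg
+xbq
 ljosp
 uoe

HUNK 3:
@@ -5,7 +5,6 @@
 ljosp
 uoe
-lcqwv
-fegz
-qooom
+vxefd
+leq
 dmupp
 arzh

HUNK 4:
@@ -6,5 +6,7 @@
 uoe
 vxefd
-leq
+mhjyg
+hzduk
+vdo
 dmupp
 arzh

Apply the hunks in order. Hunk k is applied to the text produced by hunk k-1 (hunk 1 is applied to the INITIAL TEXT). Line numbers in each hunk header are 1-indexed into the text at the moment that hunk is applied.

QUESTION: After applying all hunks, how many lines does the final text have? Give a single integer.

Answer: 12

Derivation:
Hunk 1: at line 2 remove [gbdeg,vuvu] add [ljosp] -> 10 lines: owad frhcd hzgl ljosp uoe lcqwv fegz qooom dmupp arzh
Hunk 2: at line 1 remove [hzgl] add [pguxg,xbq] -> 11 lines: owad frhcd pguxg xbq ljosp uoe lcqwv fegz qooom dmupp arzh
Hunk 3: at line 5 remove [lcqwv,fegz,qooom] add [vxefd,leq] -> 10 lines: owad frhcd pguxg xbq ljosp uoe vxefd leq dmupp arzh
Hunk 4: at line 6 remove [leq] add [mhjyg,hzduk,vdo] -> 12 lines: owad frhcd pguxg xbq ljosp uoe vxefd mhjyg hzduk vdo dmupp arzh
Final line count: 12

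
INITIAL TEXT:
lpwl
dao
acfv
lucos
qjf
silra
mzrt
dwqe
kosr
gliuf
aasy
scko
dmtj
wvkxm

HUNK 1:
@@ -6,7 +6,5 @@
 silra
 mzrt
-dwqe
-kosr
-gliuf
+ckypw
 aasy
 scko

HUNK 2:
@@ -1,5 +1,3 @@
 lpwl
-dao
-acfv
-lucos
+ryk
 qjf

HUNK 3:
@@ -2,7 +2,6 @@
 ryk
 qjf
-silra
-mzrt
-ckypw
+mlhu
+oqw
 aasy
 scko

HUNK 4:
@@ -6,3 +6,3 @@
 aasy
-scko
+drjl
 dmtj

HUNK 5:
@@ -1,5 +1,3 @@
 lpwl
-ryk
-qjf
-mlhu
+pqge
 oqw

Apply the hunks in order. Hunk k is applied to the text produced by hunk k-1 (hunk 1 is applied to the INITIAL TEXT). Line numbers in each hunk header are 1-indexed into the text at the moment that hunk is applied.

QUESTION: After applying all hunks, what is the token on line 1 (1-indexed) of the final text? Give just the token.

Hunk 1: at line 6 remove [dwqe,kosr,gliuf] add [ckypw] -> 12 lines: lpwl dao acfv lucos qjf silra mzrt ckypw aasy scko dmtj wvkxm
Hunk 2: at line 1 remove [dao,acfv,lucos] add [ryk] -> 10 lines: lpwl ryk qjf silra mzrt ckypw aasy scko dmtj wvkxm
Hunk 3: at line 2 remove [silra,mzrt,ckypw] add [mlhu,oqw] -> 9 lines: lpwl ryk qjf mlhu oqw aasy scko dmtj wvkxm
Hunk 4: at line 6 remove [scko] add [drjl] -> 9 lines: lpwl ryk qjf mlhu oqw aasy drjl dmtj wvkxm
Hunk 5: at line 1 remove [ryk,qjf,mlhu] add [pqge] -> 7 lines: lpwl pqge oqw aasy drjl dmtj wvkxm
Final line 1: lpwl

Answer: lpwl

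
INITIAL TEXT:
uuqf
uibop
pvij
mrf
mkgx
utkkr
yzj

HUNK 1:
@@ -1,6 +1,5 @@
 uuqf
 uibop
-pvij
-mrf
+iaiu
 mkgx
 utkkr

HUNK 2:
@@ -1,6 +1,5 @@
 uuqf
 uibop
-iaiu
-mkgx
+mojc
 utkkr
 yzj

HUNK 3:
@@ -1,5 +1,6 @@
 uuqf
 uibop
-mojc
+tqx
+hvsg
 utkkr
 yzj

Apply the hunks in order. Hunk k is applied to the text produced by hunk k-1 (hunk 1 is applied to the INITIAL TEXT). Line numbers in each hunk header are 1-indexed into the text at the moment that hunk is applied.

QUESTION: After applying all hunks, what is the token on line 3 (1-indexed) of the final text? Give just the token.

Answer: tqx

Derivation:
Hunk 1: at line 1 remove [pvij,mrf] add [iaiu] -> 6 lines: uuqf uibop iaiu mkgx utkkr yzj
Hunk 2: at line 1 remove [iaiu,mkgx] add [mojc] -> 5 lines: uuqf uibop mojc utkkr yzj
Hunk 3: at line 1 remove [mojc] add [tqx,hvsg] -> 6 lines: uuqf uibop tqx hvsg utkkr yzj
Final line 3: tqx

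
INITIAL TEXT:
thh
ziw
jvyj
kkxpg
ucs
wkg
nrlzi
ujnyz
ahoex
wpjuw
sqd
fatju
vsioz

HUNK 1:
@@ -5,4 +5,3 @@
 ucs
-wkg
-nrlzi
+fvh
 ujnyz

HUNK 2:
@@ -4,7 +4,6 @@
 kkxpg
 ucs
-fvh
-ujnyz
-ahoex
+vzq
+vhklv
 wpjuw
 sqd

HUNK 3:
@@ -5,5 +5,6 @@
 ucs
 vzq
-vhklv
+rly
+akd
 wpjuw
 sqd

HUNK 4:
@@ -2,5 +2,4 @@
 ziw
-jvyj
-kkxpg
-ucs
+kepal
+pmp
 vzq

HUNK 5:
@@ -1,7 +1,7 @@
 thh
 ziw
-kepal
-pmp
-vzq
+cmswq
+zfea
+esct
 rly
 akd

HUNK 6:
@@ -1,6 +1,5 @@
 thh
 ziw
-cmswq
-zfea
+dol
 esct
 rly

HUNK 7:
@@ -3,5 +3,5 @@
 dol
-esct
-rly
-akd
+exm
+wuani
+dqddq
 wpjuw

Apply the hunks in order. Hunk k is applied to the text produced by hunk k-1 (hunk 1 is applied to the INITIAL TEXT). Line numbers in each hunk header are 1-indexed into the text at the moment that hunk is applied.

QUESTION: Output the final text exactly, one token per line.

Hunk 1: at line 5 remove [wkg,nrlzi] add [fvh] -> 12 lines: thh ziw jvyj kkxpg ucs fvh ujnyz ahoex wpjuw sqd fatju vsioz
Hunk 2: at line 4 remove [fvh,ujnyz,ahoex] add [vzq,vhklv] -> 11 lines: thh ziw jvyj kkxpg ucs vzq vhklv wpjuw sqd fatju vsioz
Hunk 3: at line 5 remove [vhklv] add [rly,akd] -> 12 lines: thh ziw jvyj kkxpg ucs vzq rly akd wpjuw sqd fatju vsioz
Hunk 4: at line 2 remove [jvyj,kkxpg,ucs] add [kepal,pmp] -> 11 lines: thh ziw kepal pmp vzq rly akd wpjuw sqd fatju vsioz
Hunk 5: at line 1 remove [kepal,pmp,vzq] add [cmswq,zfea,esct] -> 11 lines: thh ziw cmswq zfea esct rly akd wpjuw sqd fatju vsioz
Hunk 6: at line 1 remove [cmswq,zfea] add [dol] -> 10 lines: thh ziw dol esct rly akd wpjuw sqd fatju vsioz
Hunk 7: at line 3 remove [esct,rly,akd] add [exm,wuani,dqddq] -> 10 lines: thh ziw dol exm wuani dqddq wpjuw sqd fatju vsioz

Answer: thh
ziw
dol
exm
wuani
dqddq
wpjuw
sqd
fatju
vsioz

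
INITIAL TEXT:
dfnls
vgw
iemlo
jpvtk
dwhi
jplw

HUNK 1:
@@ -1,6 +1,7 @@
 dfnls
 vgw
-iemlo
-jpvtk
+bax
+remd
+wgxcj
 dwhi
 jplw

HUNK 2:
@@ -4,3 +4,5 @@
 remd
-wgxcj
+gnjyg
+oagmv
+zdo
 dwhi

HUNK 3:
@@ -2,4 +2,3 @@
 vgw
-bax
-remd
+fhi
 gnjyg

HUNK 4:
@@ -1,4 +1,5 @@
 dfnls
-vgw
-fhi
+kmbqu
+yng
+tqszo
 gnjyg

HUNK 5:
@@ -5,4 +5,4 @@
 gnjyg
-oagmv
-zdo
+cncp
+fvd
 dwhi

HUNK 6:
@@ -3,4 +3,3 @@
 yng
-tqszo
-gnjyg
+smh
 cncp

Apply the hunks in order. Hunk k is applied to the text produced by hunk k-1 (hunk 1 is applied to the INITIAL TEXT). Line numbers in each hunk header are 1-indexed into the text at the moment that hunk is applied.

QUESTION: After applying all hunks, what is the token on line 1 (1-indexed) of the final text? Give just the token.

Answer: dfnls

Derivation:
Hunk 1: at line 1 remove [iemlo,jpvtk] add [bax,remd,wgxcj] -> 7 lines: dfnls vgw bax remd wgxcj dwhi jplw
Hunk 2: at line 4 remove [wgxcj] add [gnjyg,oagmv,zdo] -> 9 lines: dfnls vgw bax remd gnjyg oagmv zdo dwhi jplw
Hunk 3: at line 2 remove [bax,remd] add [fhi] -> 8 lines: dfnls vgw fhi gnjyg oagmv zdo dwhi jplw
Hunk 4: at line 1 remove [vgw,fhi] add [kmbqu,yng,tqszo] -> 9 lines: dfnls kmbqu yng tqszo gnjyg oagmv zdo dwhi jplw
Hunk 5: at line 5 remove [oagmv,zdo] add [cncp,fvd] -> 9 lines: dfnls kmbqu yng tqszo gnjyg cncp fvd dwhi jplw
Hunk 6: at line 3 remove [tqszo,gnjyg] add [smh] -> 8 lines: dfnls kmbqu yng smh cncp fvd dwhi jplw
Final line 1: dfnls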